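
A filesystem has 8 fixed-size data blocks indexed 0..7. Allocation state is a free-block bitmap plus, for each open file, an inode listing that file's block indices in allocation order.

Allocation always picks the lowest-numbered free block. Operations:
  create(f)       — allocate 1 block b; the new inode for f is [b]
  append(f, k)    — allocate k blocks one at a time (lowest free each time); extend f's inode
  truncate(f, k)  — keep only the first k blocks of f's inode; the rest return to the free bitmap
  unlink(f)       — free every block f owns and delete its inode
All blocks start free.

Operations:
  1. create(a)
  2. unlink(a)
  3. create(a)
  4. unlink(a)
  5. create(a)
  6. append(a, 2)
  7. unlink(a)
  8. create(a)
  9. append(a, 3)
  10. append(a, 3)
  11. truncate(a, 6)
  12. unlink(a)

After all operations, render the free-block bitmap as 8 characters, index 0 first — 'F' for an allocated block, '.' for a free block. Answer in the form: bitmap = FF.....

bitmap = ........

[1] create(a) — a=0 (map F.......)
[2] unlink(a) —  (map ........)
[3] create(a) — a=0 (map F.......)
[4] unlink(a) —  (map ........)
[5] create(a) — a=0 (map F.......)
[6] append(a, 2) — a=0,1,2 (map FFF.....)
[7] unlink(a) —  (map ........)
[8] create(a) — a=0 (map F.......)
[9] append(a, 3) — a=0,1,2,3 (map FFFF....)
[10] append(a, 3) — a=0,1,2,3,4,5,6 (map FFFFFFF.)
[11] truncate(a, 6) — a=0,1,2,3,4,5 (map FFFFFF..)
[12] unlink(a) —  (map ........)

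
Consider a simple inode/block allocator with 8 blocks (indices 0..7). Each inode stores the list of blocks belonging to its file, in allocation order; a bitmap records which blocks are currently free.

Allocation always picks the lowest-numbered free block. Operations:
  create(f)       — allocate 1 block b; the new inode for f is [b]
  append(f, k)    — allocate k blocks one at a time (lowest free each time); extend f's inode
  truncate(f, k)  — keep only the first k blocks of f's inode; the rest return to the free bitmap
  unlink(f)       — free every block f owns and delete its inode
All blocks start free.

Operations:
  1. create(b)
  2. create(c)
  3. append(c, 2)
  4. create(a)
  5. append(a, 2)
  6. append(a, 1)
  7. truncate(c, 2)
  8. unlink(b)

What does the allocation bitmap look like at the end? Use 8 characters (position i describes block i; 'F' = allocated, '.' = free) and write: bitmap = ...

bitmap = .FF.FFFF

[1] create(b) — b=0 (map F.......)
[2] create(c) — b=0 c=1 (map FF......)
[3] append(c, 2) — b=0 c=1,2,3 (map FFFF....)
[4] create(a) — a=4 b=0 c=1,2,3 (map FFFFF...)
[5] append(a, 2) — a=4,5,6 b=0 c=1,2,3 (map FFFFFFF.)
[6] append(a, 1) — a=4,5,6,7 b=0 c=1,2,3 (map FFFFFFFF)
[7] truncate(c, 2) — a=4,5,6,7 b=0 c=1,2 (map FFF.FFFF)
[8] unlink(b) — a=4,5,6,7 c=1,2 (map .FF.FFFF)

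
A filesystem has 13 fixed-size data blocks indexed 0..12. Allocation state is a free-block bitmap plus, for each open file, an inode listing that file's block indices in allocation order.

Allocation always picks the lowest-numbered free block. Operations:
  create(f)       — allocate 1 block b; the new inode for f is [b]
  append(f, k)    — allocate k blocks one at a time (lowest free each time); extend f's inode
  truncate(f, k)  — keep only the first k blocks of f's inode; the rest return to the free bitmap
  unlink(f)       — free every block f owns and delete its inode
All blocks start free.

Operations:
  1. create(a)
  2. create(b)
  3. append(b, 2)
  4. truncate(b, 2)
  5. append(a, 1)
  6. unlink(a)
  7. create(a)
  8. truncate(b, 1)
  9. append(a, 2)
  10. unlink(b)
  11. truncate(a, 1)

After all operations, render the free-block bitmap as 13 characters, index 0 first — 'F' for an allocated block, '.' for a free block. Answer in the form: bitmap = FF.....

after create(a) → a:[0]  free=[F............]
after create(b) → a:[0], b:[1]  free=[FF...........]
after append(b, 2) → a:[0], b:[1, 2, 3]  free=[FFFF.........]
after truncate(b, 2) → a:[0], b:[1, 2]  free=[FFF..........]
after append(a, 1) → a:[0, 3], b:[1, 2]  free=[FFFF.........]
after unlink(a) → b:[1, 2]  free=[.FF..........]
after create(a) → a:[0], b:[1, 2]  free=[FFF..........]
after truncate(b, 1) → a:[0], b:[1]  free=[FF...........]
after append(a, 2) → a:[0, 2, 3], b:[1]  free=[FFFF.........]
after unlink(b) → a:[0, 2, 3]  free=[F.FF.........]
after truncate(a, 1) → a:[0]  free=[F............]

bitmap = F............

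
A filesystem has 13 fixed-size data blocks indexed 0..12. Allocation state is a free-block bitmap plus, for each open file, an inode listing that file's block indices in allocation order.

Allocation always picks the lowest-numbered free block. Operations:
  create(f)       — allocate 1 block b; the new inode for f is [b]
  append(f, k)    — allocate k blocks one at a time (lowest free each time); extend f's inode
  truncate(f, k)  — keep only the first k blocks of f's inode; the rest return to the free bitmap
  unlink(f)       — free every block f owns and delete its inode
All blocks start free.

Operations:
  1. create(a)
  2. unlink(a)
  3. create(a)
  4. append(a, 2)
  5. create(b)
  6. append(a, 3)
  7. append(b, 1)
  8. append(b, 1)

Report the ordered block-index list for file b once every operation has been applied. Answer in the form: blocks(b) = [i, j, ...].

blocks(b) = [3, 7, 8]

create(a): bitmap=F............ | a=[0]
unlink(a): bitmap=............. | 
create(a): bitmap=F............ | a=[0]
append(a, 2): bitmap=FFF.......... | a=[0, 1, 2]
create(b): bitmap=FFFF......... | a=[0, 1, 2] b=[3]
append(a, 3): bitmap=FFFFFFF...... | a=[0, 1, 2, 4, 5, 6] b=[3]
append(b, 1): bitmap=FFFFFFFF..... | a=[0, 1, 2, 4, 5, 6] b=[3, 7]
append(b, 1): bitmap=FFFFFFFFF.... | a=[0, 1, 2, 4, 5, 6] b=[3, 7, 8]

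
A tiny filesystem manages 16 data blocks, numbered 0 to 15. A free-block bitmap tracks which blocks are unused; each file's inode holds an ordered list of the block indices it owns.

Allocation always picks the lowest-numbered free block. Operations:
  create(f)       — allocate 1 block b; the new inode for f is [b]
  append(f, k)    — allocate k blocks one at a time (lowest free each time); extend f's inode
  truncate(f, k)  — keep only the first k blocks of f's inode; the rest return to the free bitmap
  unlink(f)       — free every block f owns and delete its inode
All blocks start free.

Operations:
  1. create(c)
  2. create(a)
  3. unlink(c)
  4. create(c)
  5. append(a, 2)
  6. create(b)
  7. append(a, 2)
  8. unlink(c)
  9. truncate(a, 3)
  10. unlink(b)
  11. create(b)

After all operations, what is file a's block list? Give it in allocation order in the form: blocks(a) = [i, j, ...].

  1. create(c)  ⇒  F...............  {c→[0]}
  2. create(a)  ⇒  FF..............  {a→[1]; c→[0]}
  3. unlink(c)  ⇒  .F..............  {a→[1]}
  4. create(c)  ⇒  FF..............  {a→[1]; c→[0]}
  5. append(a, 2)  ⇒  FFFF............  {a→[1, 2, 3]; c→[0]}
  6. create(b)  ⇒  FFFFF...........  {a→[1, 2, 3]; b→[4]; c→[0]}
  7. append(a, 2)  ⇒  FFFFFFF.........  {a→[1, 2, 3, 5, 6]; b→[4]; c→[0]}
  8. unlink(c)  ⇒  .FFFFFF.........  {a→[1, 2, 3, 5, 6]; b→[4]}
  9. truncate(a, 3)  ⇒  .FFFF...........  {a→[1, 2, 3]; b→[4]}
  10. unlink(b)  ⇒  .FFF............  {a→[1, 2, 3]}
  11. create(b)  ⇒  FFFF............  {a→[1, 2, 3]; b→[0]}

blocks(a) = [1, 2, 3]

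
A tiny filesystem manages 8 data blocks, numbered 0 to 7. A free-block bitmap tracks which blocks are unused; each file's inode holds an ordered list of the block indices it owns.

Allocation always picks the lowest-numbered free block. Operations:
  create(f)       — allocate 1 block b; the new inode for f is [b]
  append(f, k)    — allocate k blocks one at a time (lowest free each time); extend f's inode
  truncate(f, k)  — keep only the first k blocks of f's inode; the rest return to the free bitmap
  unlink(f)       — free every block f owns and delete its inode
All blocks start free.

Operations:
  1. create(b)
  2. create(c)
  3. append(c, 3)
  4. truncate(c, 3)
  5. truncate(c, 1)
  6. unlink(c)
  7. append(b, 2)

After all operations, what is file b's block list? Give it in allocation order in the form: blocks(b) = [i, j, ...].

  1. create(b)  ⇒  F.......  {b→[0]}
  2. create(c)  ⇒  FF......  {b→[0]; c→[1]}
  3. append(c, 3)  ⇒  FFFFF...  {b→[0]; c→[1, 2, 3, 4]}
  4. truncate(c, 3)  ⇒  FFFF....  {b→[0]; c→[1, 2, 3]}
  5. truncate(c, 1)  ⇒  FF......  {b→[0]; c→[1]}
  6. unlink(c)  ⇒  F.......  {b→[0]}
  7. append(b, 2)  ⇒  FFF.....  {b→[0, 1, 2]}

blocks(b) = [0, 1, 2]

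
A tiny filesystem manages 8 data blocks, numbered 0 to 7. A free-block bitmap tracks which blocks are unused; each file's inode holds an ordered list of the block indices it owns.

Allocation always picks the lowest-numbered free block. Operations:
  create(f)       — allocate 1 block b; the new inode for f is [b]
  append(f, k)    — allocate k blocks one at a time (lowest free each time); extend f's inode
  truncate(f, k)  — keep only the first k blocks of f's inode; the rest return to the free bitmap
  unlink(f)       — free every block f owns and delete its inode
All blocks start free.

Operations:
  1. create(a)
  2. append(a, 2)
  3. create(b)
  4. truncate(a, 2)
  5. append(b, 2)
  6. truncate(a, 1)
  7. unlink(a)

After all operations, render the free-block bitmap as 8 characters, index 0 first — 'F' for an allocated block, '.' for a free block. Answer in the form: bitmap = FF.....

bitmap = ..FFF...

create(a): bitmap=F....... | a=[0]
append(a, 2): bitmap=FFF..... | a=[0, 1, 2]
create(b): bitmap=FFFF.... | a=[0, 1, 2] b=[3]
truncate(a, 2): bitmap=FF.F.... | a=[0, 1] b=[3]
append(b, 2): bitmap=FFFFF... | a=[0, 1] b=[3, 2, 4]
truncate(a, 1): bitmap=F.FFF... | a=[0] b=[3, 2, 4]
unlink(a): bitmap=..FFF... | b=[3, 2, 4]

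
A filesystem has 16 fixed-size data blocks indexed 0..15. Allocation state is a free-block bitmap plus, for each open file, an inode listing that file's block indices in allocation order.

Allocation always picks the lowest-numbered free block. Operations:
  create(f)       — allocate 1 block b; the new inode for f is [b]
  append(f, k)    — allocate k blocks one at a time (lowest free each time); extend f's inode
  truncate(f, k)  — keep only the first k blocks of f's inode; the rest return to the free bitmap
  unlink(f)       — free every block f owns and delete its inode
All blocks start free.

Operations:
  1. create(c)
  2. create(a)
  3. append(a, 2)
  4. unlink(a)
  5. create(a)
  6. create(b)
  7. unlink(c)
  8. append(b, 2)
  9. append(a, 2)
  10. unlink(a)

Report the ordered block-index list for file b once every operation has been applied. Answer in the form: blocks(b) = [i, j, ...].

blocks(b) = [2, 0, 3]

after create(c) → c:[0]  free=[F...............]
after create(a) → a:[1], c:[0]  free=[FF..............]
after append(a, 2) → a:[1, 2, 3], c:[0]  free=[FFFF............]
after unlink(a) → c:[0]  free=[F...............]
after create(a) → a:[1], c:[0]  free=[FF..............]
after create(b) → a:[1], b:[2], c:[0]  free=[FFF.............]
after unlink(c) → a:[1], b:[2]  free=[.FF.............]
after append(b, 2) → a:[1], b:[2, 0, 3]  free=[FFFF............]
after append(a, 2) → a:[1, 4, 5], b:[2, 0, 3]  free=[FFFFFF..........]
after unlink(a) → b:[2, 0, 3]  free=[F.FF............]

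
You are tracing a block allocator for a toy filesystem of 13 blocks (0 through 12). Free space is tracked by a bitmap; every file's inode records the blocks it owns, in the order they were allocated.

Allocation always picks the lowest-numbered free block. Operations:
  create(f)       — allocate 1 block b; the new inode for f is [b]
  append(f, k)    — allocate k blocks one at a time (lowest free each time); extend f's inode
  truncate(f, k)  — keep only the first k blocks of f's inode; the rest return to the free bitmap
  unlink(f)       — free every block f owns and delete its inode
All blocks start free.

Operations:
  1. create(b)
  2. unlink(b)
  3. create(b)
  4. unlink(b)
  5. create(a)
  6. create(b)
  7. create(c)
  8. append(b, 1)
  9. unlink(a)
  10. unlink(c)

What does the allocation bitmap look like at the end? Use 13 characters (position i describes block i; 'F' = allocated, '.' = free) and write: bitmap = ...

bitmap = .F.F.........

  1. create(b)  ⇒  F............  {b→[0]}
  2. unlink(b)  ⇒  .............  {}
  3. create(b)  ⇒  F............  {b→[0]}
  4. unlink(b)  ⇒  .............  {}
  5. create(a)  ⇒  F............  {a→[0]}
  6. create(b)  ⇒  FF...........  {a→[0]; b→[1]}
  7. create(c)  ⇒  FFF..........  {a→[0]; b→[1]; c→[2]}
  8. append(b, 1)  ⇒  FFFF.........  {a→[0]; b→[1, 3]; c→[2]}
  9. unlink(a)  ⇒  .FFF.........  {b→[1, 3]; c→[2]}
  10. unlink(c)  ⇒  .F.F.........  {b→[1, 3]}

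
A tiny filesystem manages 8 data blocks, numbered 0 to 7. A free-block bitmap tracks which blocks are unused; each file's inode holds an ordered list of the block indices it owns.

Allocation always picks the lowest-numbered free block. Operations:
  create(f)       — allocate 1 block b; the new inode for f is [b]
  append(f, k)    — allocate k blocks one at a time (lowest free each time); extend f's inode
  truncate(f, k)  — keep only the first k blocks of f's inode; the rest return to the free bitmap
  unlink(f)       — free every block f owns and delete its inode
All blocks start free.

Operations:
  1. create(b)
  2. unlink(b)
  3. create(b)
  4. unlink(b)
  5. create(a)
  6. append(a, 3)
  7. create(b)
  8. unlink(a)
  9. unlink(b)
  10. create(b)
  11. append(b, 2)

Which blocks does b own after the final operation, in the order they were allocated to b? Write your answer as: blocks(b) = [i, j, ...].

blocks(b) = [0, 1, 2]

create(b): bitmap=F....... | b=[0]
unlink(b): bitmap=........ | 
create(b): bitmap=F....... | b=[0]
unlink(b): bitmap=........ | 
create(a): bitmap=F....... | a=[0]
append(a, 3): bitmap=FFFF.... | a=[0, 1, 2, 3]
create(b): bitmap=FFFFF... | a=[0, 1, 2, 3] b=[4]
unlink(a): bitmap=....F... | b=[4]
unlink(b): bitmap=........ | 
create(b): bitmap=F....... | b=[0]
append(b, 2): bitmap=FFF..... | b=[0, 1, 2]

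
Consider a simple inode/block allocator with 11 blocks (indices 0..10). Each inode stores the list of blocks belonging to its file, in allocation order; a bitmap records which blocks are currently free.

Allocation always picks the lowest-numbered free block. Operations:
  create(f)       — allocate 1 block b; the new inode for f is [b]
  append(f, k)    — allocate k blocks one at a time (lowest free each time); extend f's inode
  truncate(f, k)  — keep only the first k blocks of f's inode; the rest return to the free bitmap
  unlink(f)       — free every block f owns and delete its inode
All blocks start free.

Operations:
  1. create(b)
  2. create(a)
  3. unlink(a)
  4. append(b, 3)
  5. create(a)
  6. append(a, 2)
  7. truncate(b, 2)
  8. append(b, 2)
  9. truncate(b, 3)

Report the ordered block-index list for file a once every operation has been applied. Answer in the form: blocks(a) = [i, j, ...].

blocks(a) = [4, 5, 6]

[1] create(b) — b=0 (map F..........)
[2] create(a) — a=1 b=0 (map FF.........)
[3] unlink(a) — b=0 (map F..........)
[4] append(b, 3) — b=0,1,2,3 (map FFFF.......)
[5] create(a) — a=4 b=0,1,2,3 (map FFFFF......)
[6] append(a, 2) — a=4,5,6 b=0,1,2,3 (map FFFFFFF....)
[7] truncate(b, 2) — a=4,5,6 b=0,1 (map FF..FFF....)
[8] append(b, 2) — a=4,5,6 b=0,1,2,3 (map FFFFFFF....)
[9] truncate(b, 3) — a=4,5,6 b=0,1,2 (map FFF.FFF....)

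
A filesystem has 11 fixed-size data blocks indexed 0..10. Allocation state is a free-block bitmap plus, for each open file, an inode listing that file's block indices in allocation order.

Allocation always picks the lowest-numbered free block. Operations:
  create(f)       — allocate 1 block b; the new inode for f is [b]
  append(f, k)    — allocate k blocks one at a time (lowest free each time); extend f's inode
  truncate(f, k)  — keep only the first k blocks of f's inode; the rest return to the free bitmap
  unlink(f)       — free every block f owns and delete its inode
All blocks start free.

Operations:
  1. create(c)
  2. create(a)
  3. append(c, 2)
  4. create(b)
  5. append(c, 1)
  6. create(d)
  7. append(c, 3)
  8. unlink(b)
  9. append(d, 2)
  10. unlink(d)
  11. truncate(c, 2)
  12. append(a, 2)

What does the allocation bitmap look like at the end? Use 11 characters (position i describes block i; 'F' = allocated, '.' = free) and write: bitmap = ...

[1] create(c) — c=0 (map F..........)
[2] create(a) — a=1 c=0 (map FF.........)
[3] append(c, 2) — a=1 c=0,2,3 (map FFFF.......)
[4] create(b) — a=1 b=4 c=0,2,3 (map FFFFF......)
[5] append(c, 1) — a=1 b=4 c=0,2,3,5 (map FFFFFF.....)
[6] create(d) — a=1 b=4 c=0,2,3,5 d=6 (map FFFFFFF....)
[7] append(c, 3) — a=1 b=4 c=0,2,3,5,7,8,9 d=6 (map FFFFFFFFFF.)
[8] unlink(b) — a=1 c=0,2,3,5,7,8,9 d=6 (map FFFF.FFFFF.)
[9] append(d, 2) — a=1 c=0,2,3,5,7,8,9 d=6,4,10 (map FFFFFFFFFFF)
[10] unlink(d) — a=1 c=0,2,3,5,7,8,9 (map FFFF.F.FFF.)
[11] truncate(c, 2) — a=1 c=0,2 (map FFF........)
[12] append(a, 2) — a=1,3,4 c=0,2 (map FFFFF......)

bitmap = FFFFF......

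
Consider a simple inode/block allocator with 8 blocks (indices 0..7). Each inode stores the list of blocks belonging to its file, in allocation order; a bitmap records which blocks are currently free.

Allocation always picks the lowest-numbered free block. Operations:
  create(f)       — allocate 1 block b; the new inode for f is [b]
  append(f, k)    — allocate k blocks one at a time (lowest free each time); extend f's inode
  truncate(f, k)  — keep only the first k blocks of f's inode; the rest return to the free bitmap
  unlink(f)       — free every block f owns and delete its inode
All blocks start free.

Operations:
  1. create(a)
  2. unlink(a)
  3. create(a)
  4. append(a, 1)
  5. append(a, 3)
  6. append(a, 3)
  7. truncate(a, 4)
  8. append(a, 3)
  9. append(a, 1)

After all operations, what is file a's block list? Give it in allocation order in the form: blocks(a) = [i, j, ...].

[1] create(a) — a=0 (map F.......)
[2] unlink(a) —  (map ........)
[3] create(a) — a=0 (map F.......)
[4] append(a, 1) — a=0,1 (map FF......)
[5] append(a, 3) — a=0,1,2,3,4 (map FFFFF...)
[6] append(a, 3) — a=0,1,2,3,4,5,6,7 (map FFFFFFFF)
[7] truncate(a, 4) — a=0,1,2,3 (map FFFF....)
[8] append(a, 3) — a=0,1,2,3,4,5,6 (map FFFFFFF.)
[9] append(a, 1) — a=0,1,2,3,4,5,6,7 (map FFFFFFFF)

blocks(a) = [0, 1, 2, 3, 4, 5, 6, 7]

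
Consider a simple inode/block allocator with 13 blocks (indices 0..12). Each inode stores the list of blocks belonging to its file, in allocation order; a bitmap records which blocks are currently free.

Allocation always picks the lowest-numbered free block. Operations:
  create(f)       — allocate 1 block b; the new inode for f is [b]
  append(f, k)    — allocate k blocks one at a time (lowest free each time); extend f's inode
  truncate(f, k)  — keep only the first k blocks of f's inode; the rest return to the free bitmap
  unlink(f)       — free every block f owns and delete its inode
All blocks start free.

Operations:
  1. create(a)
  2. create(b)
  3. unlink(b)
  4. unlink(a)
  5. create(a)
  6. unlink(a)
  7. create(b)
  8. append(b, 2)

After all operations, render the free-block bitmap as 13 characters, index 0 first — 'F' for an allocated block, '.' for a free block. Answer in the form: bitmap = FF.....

bitmap = FFF..........

after create(a) → a:[0]  free=[F............]
after create(b) → a:[0], b:[1]  free=[FF...........]
after unlink(b) → a:[0]  free=[F............]
after unlink(a) →   free=[.............]
after create(a) → a:[0]  free=[F............]
after unlink(a) →   free=[.............]
after create(b) → b:[0]  free=[F............]
after append(b, 2) → b:[0, 1, 2]  free=[FFF..........]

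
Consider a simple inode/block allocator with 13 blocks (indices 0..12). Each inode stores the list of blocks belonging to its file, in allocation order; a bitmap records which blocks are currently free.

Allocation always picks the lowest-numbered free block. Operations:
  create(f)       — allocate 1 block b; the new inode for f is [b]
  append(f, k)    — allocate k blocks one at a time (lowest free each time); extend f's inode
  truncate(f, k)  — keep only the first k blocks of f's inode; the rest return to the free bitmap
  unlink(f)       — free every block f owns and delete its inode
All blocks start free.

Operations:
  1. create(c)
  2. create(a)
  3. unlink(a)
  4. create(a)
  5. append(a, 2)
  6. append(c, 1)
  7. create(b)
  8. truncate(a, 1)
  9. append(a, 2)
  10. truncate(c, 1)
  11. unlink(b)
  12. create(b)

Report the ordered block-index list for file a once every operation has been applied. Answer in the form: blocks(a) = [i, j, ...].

[1] create(c) — c=0 (map F............)
[2] create(a) — a=1 c=0 (map FF...........)
[3] unlink(a) — c=0 (map F............)
[4] create(a) — a=1 c=0 (map FF...........)
[5] append(a, 2) — a=1,2,3 c=0 (map FFFF.........)
[6] append(c, 1) — a=1,2,3 c=0,4 (map FFFFF........)
[7] create(b) — a=1,2,3 b=5 c=0,4 (map FFFFFF.......)
[8] truncate(a, 1) — a=1 b=5 c=0,4 (map FF..FF.......)
[9] append(a, 2) — a=1,2,3 b=5 c=0,4 (map FFFFFF.......)
[10] truncate(c, 1) — a=1,2,3 b=5 c=0 (map FFFF.F.......)
[11] unlink(b) — a=1,2,3 c=0 (map FFFF.........)
[12] create(b) — a=1,2,3 b=4 c=0 (map FFFFF........)

blocks(a) = [1, 2, 3]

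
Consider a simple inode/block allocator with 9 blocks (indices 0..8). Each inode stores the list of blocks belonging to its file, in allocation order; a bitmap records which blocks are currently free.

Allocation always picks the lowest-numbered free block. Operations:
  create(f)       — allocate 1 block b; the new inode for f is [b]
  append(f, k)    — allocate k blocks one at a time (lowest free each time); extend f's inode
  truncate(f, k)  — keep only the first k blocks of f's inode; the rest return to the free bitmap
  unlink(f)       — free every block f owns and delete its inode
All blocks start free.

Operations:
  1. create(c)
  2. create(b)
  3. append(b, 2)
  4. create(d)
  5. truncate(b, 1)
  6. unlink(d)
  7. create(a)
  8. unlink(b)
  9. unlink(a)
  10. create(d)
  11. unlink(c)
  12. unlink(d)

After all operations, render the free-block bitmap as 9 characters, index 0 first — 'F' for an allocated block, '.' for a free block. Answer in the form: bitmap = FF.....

bitmap = .........

create(c): bitmap=F........ | c=[0]
create(b): bitmap=FF....... | b=[1] c=[0]
append(b, 2): bitmap=FFFF..... | b=[1, 2, 3] c=[0]
create(d): bitmap=FFFFF.... | b=[1, 2, 3] c=[0] d=[4]
truncate(b, 1): bitmap=FF..F.... | b=[1] c=[0] d=[4]
unlink(d): bitmap=FF....... | b=[1] c=[0]
create(a): bitmap=FFF...... | a=[2] b=[1] c=[0]
unlink(b): bitmap=F.F...... | a=[2] c=[0]
unlink(a): bitmap=F........ | c=[0]
create(d): bitmap=FF....... | c=[0] d=[1]
unlink(c): bitmap=.F....... | d=[1]
unlink(d): bitmap=......... | 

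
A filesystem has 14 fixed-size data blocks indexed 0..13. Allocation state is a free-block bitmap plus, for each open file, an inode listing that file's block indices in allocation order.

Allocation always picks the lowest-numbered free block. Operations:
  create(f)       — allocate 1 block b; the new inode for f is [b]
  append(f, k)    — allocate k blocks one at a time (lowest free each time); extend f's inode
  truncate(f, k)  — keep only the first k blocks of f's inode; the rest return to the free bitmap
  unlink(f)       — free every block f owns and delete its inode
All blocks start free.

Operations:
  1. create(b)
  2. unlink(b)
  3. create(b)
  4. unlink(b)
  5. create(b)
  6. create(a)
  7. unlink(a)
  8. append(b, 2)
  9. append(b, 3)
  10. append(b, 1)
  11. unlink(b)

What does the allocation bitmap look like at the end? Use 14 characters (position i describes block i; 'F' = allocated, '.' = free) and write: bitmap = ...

  1. create(b)  ⇒  F.............  {b→[0]}
  2. unlink(b)  ⇒  ..............  {}
  3. create(b)  ⇒  F.............  {b→[0]}
  4. unlink(b)  ⇒  ..............  {}
  5. create(b)  ⇒  F.............  {b→[0]}
  6. create(a)  ⇒  FF............  {a→[1]; b→[0]}
  7. unlink(a)  ⇒  F.............  {b→[0]}
  8. append(b, 2)  ⇒  FFF...........  {b→[0, 1, 2]}
  9. append(b, 3)  ⇒  FFFFFF........  {b→[0, 1, 2, 3, 4, 5]}
  10. append(b, 1)  ⇒  FFFFFFF.......  {b→[0, 1, 2, 3, 4, 5, 6]}
  11. unlink(b)  ⇒  ..............  {}

bitmap = ..............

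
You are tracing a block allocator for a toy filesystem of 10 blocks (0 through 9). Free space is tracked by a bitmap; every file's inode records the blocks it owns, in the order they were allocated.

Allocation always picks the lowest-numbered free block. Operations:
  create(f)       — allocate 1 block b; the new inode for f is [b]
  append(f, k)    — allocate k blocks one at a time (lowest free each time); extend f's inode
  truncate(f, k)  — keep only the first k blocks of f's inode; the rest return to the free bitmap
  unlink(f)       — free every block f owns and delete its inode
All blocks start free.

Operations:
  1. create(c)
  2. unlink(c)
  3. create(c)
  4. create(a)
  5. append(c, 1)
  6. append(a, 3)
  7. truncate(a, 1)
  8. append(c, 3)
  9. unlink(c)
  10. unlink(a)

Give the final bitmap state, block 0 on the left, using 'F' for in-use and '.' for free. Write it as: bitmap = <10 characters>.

after create(c) → c:[0]  free=[F.........]
after unlink(c) →   free=[..........]
after create(c) → c:[0]  free=[F.........]
after create(a) → a:[1], c:[0]  free=[FF........]
after append(c, 1) → a:[1], c:[0, 2]  free=[FFF.......]
after append(a, 3) → a:[1, 3, 4, 5], c:[0, 2]  free=[FFFFFF....]
after truncate(a, 1) → a:[1], c:[0, 2]  free=[FFF.......]
after append(c, 3) → a:[1], c:[0, 2, 3, 4, 5]  free=[FFFFFF....]
after unlink(c) → a:[1]  free=[.F........]
after unlink(a) →   free=[..........]

bitmap = ..........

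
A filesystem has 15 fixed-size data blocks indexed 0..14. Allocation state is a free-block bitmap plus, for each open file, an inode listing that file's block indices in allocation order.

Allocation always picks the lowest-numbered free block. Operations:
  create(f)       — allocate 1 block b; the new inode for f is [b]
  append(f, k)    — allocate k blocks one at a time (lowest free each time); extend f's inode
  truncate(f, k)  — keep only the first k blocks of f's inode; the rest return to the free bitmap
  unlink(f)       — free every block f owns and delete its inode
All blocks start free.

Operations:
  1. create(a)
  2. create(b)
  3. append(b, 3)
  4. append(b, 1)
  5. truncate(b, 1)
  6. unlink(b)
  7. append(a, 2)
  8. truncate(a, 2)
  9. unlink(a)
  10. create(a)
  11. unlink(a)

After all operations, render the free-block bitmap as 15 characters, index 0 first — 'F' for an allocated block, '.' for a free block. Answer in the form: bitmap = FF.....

bitmap = ...............

after create(a) → a:[0]  free=[F..............]
after create(b) → a:[0], b:[1]  free=[FF.............]
after append(b, 3) → a:[0], b:[1, 2, 3, 4]  free=[FFFFF..........]
after append(b, 1) → a:[0], b:[1, 2, 3, 4, 5]  free=[FFFFFF.........]
after truncate(b, 1) → a:[0], b:[1]  free=[FF.............]
after unlink(b) → a:[0]  free=[F..............]
after append(a, 2) → a:[0, 1, 2]  free=[FFF............]
after truncate(a, 2) → a:[0, 1]  free=[FF.............]
after unlink(a) →   free=[...............]
after create(a) → a:[0]  free=[F..............]
after unlink(a) →   free=[...............]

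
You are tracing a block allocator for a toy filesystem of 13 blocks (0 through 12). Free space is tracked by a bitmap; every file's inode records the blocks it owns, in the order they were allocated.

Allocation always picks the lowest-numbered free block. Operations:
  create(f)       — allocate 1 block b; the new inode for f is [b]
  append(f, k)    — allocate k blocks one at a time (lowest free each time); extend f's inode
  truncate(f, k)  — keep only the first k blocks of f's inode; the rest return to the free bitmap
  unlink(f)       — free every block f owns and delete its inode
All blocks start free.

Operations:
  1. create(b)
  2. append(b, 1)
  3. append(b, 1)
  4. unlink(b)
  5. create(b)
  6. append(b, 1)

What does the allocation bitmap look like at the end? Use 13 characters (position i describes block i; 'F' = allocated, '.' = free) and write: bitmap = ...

  1. create(b)  ⇒  F............  {b→[0]}
  2. append(b, 1)  ⇒  FF...........  {b→[0, 1]}
  3. append(b, 1)  ⇒  FFF..........  {b→[0, 1, 2]}
  4. unlink(b)  ⇒  .............  {}
  5. create(b)  ⇒  F............  {b→[0]}
  6. append(b, 1)  ⇒  FF...........  {b→[0, 1]}

bitmap = FF...........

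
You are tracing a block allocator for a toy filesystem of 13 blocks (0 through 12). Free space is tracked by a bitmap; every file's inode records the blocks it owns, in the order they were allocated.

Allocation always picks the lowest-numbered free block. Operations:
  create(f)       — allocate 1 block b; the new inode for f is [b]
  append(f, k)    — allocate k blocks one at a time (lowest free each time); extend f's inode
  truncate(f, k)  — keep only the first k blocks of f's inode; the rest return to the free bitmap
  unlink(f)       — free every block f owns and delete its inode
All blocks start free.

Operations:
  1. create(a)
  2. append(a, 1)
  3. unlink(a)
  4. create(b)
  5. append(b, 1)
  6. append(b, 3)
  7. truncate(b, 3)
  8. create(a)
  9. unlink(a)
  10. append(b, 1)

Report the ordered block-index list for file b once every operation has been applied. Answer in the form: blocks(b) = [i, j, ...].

blocks(b) = [0, 1, 2, 3]

after create(a) → a:[0]  free=[F............]
after append(a, 1) → a:[0, 1]  free=[FF...........]
after unlink(a) →   free=[.............]
after create(b) → b:[0]  free=[F............]
after append(b, 1) → b:[0, 1]  free=[FF...........]
after append(b, 3) → b:[0, 1, 2, 3, 4]  free=[FFFFF........]
after truncate(b, 3) → b:[0, 1, 2]  free=[FFF..........]
after create(a) → a:[3], b:[0, 1, 2]  free=[FFFF.........]
after unlink(a) → b:[0, 1, 2]  free=[FFF..........]
after append(b, 1) → b:[0, 1, 2, 3]  free=[FFFF.........]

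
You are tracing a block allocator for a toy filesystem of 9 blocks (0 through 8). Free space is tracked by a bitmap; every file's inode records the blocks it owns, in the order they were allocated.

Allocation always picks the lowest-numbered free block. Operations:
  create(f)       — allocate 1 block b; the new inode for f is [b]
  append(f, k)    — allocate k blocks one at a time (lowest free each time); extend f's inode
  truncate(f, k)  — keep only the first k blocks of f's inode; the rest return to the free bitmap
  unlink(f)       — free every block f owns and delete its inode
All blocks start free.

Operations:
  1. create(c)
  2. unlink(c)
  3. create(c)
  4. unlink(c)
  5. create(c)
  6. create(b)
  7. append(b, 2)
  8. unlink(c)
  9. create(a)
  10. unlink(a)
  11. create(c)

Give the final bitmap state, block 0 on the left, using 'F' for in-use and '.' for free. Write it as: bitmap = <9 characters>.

bitmap = FFFF.....

create(c): bitmap=F........ | c=[0]
unlink(c): bitmap=......... | 
create(c): bitmap=F........ | c=[0]
unlink(c): bitmap=......... | 
create(c): bitmap=F........ | c=[0]
create(b): bitmap=FF....... | b=[1] c=[0]
append(b, 2): bitmap=FFFF..... | b=[1, 2, 3] c=[0]
unlink(c): bitmap=.FFF..... | b=[1, 2, 3]
create(a): bitmap=FFFF..... | a=[0] b=[1, 2, 3]
unlink(a): bitmap=.FFF..... | b=[1, 2, 3]
create(c): bitmap=FFFF..... | b=[1, 2, 3] c=[0]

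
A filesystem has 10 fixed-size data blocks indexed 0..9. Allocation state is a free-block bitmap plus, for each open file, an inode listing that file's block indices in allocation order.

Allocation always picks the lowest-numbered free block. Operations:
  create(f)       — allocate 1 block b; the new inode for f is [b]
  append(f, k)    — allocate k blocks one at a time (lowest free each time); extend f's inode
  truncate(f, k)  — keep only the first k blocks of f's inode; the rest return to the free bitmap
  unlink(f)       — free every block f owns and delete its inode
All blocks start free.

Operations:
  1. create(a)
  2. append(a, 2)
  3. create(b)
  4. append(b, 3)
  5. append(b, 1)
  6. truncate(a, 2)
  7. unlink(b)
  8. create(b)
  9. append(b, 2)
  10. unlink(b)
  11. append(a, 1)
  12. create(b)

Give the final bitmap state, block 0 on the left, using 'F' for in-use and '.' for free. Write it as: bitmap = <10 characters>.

bitmap = FFFF......

create(a): bitmap=F......... | a=[0]
append(a, 2): bitmap=FFF....... | a=[0, 1, 2]
create(b): bitmap=FFFF...... | a=[0, 1, 2] b=[3]
append(b, 3): bitmap=FFFFFFF... | a=[0, 1, 2] b=[3, 4, 5, 6]
append(b, 1): bitmap=FFFFFFFF.. | a=[0, 1, 2] b=[3, 4, 5, 6, 7]
truncate(a, 2): bitmap=FF.FFFFF.. | a=[0, 1] b=[3, 4, 5, 6, 7]
unlink(b): bitmap=FF........ | a=[0, 1]
create(b): bitmap=FFF....... | a=[0, 1] b=[2]
append(b, 2): bitmap=FFFFF..... | a=[0, 1] b=[2, 3, 4]
unlink(b): bitmap=FF........ | a=[0, 1]
append(a, 1): bitmap=FFF....... | a=[0, 1, 2]
create(b): bitmap=FFFF...... | a=[0, 1, 2] b=[3]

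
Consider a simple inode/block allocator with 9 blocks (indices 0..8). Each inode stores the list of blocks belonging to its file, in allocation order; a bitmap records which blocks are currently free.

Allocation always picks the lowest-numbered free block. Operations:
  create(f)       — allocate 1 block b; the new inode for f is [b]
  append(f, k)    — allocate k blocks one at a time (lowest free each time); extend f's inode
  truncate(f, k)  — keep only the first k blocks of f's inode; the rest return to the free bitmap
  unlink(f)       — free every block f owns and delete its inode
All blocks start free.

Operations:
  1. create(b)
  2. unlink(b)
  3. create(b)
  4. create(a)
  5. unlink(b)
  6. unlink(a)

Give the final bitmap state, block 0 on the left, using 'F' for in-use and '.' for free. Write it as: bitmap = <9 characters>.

  1. create(b)  ⇒  F........  {b→[0]}
  2. unlink(b)  ⇒  .........  {}
  3. create(b)  ⇒  F........  {b→[0]}
  4. create(a)  ⇒  FF.......  {a→[1]; b→[0]}
  5. unlink(b)  ⇒  .F.......  {a→[1]}
  6. unlink(a)  ⇒  .........  {}

bitmap = .........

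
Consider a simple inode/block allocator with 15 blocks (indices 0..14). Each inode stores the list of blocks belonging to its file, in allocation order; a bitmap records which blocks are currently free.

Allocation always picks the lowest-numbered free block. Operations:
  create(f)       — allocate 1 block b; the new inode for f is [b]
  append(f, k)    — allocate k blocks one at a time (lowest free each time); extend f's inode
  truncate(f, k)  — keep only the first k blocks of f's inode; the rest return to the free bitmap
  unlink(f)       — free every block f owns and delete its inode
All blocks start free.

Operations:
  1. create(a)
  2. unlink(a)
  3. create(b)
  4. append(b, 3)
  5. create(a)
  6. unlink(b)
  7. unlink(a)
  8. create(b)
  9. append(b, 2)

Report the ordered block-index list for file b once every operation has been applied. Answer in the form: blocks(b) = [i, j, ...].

blocks(b) = [0, 1, 2]

[1] create(a) — a=0 (map F..............)
[2] unlink(a) —  (map ...............)
[3] create(b) — b=0 (map F..............)
[4] append(b, 3) — b=0,1,2,3 (map FFFF...........)
[5] create(a) — a=4 b=0,1,2,3 (map FFFFF..........)
[6] unlink(b) — a=4 (map ....F..........)
[7] unlink(a) —  (map ...............)
[8] create(b) — b=0 (map F..............)
[9] append(b, 2) — b=0,1,2 (map FFF............)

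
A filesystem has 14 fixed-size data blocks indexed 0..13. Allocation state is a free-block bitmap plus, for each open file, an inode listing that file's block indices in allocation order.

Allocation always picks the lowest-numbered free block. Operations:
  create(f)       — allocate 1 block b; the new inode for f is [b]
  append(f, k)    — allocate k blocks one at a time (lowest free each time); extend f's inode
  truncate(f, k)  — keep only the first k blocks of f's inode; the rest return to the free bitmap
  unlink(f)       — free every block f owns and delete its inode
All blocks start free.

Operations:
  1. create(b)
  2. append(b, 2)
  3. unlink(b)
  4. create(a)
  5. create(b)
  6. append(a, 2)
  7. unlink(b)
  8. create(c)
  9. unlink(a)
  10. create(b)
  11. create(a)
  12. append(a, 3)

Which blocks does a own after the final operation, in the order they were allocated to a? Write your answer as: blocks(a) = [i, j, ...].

blocks(a) = [2, 3, 4, 5]

  1. create(b)  ⇒  F.............  {b→[0]}
  2. append(b, 2)  ⇒  FFF...........  {b→[0, 1, 2]}
  3. unlink(b)  ⇒  ..............  {}
  4. create(a)  ⇒  F.............  {a→[0]}
  5. create(b)  ⇒  FF............  {a→[0]; b→[1]}
  6. append(a, 2)  ⇒  FFFF..........  {a→[0, 2, 3]; b→[1]}
  7. unlink(b)  ⇒  F.FF..........  {a→[0, 2, 3]}
  8. create(c)  ⇒  FFFF..........  {a→[0, 2, 3]; c→[1]}
  9. unlink(a)  ⇒  .F............  {c→[1]}
  10. create(b)  ⇒  FF............  {b→[0]; c→[1]}
  11. create(a)  ⇒  FFF...........  {a→[2]; b→[0]; c→[1]}
  12. append(a, 3)  ⇒  FFFFFF........  {a→[2, 3, 4, 5]; b→[0]; c→[1]}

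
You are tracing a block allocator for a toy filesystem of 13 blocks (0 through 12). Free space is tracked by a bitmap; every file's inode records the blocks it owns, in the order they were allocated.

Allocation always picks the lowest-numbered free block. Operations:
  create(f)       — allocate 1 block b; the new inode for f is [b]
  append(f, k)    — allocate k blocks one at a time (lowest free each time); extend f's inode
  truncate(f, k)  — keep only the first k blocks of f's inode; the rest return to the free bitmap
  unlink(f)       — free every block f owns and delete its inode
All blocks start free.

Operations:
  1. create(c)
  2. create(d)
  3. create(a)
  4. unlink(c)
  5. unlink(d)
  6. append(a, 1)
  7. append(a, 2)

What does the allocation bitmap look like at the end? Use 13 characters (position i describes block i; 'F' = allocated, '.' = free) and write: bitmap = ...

[1] create(c) — c=0 (map F............)
[2] create(d) — c=0 d=1 (map FF...........)
[3] create(a) — a=2 c=0 d=1 (map FFF..........)
[4] unlink(c) — a=2 d=1 (map .FF..........)
[5] unlink(d) — a=2 (map ..F..........)
[6] append(a, 1) — a=2,0 (map F.F..........)
[7] append(a, 2) — a=2,0,1,3 (map FFFF.........)

bitmap = FFFF.........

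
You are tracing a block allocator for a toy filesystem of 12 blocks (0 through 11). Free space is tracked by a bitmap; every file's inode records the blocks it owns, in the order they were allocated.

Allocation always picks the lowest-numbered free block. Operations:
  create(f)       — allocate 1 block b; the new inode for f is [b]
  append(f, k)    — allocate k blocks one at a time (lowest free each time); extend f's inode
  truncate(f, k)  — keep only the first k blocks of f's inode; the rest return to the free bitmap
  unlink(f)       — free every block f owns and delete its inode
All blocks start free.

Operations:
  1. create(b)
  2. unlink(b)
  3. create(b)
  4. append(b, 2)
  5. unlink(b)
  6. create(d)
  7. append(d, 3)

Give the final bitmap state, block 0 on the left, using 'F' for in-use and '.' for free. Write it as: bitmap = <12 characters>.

  1. create(b)  ⇒  F...........  {b→[0]}
  2. unlink(b)  ⇒  ............  {}
  3. create(b)  ⇒  F...........  {b→[0]}
  4. append(b, 2)  ⇒  FFF.........  {b→[0, 1, 2]}
  5. unlink(b)  ⇒  ............  {}
  6. create(d)  ⇒  F...........  {d→[0]}
  7. append(d, 3)  ⇒  FFFF........  {d→[0, 1, 2, 3]}

bitmap = FFFF........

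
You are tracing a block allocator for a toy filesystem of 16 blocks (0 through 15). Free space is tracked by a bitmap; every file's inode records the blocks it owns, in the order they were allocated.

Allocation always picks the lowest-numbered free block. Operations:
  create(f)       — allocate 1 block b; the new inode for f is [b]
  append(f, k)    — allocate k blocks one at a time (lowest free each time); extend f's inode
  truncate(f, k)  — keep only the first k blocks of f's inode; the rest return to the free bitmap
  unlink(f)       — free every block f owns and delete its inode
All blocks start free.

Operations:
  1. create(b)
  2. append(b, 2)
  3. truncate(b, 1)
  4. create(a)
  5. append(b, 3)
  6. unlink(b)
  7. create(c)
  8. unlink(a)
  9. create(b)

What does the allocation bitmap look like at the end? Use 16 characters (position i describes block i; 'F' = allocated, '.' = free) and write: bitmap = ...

bitmap = FF..............

after create(b) → b:[0]  free=[F...............]
after append(b, 2) → b:[0, 1, 2]  free=[FFF.............]
after truncate(b, 1) → b:[0]  free=[F...............]
after create(a) → a:[1], b:[0]  free=[FF..............]
after append(b, 3) → a:[1], b:[0, 2, 3, 4]  free=[FFFFF...........]
after unlink(b) → a:[1]  free=[.F..............]
after create(c) → a:[1], c:[0]  free=[FF..............]
after unlink(a) → c:[0]  free=[F...............]
after create(b) → b:[1], c:[0]  free=[FF..............]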